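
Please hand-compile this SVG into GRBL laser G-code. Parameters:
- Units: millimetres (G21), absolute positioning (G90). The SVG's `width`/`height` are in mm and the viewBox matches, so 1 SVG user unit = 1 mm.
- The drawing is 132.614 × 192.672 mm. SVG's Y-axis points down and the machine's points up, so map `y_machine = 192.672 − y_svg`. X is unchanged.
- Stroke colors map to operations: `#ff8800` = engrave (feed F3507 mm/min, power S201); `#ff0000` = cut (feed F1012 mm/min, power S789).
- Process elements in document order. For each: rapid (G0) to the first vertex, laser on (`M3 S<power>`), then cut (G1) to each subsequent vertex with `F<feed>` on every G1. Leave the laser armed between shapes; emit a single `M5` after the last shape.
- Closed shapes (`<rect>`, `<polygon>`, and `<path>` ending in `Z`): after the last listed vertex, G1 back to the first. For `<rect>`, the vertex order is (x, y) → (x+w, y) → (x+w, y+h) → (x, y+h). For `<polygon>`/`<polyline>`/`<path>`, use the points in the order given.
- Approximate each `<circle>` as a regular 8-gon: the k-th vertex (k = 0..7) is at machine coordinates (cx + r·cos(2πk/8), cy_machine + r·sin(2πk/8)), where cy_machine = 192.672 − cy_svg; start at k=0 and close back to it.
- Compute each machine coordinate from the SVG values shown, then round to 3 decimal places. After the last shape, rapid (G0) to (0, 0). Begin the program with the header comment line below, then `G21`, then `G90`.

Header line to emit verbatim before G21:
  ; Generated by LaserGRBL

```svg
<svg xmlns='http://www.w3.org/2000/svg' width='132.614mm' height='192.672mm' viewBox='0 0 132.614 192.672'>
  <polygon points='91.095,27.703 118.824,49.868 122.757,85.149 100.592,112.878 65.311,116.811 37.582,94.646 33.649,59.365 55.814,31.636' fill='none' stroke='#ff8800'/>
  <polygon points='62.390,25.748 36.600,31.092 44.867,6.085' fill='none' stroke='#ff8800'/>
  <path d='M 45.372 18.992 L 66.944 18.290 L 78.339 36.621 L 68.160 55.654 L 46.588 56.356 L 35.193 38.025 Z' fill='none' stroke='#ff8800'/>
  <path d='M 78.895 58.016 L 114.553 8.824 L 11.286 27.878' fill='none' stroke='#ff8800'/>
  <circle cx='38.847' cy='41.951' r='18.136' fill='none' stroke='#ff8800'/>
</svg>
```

1 u = 1 mm; y_m = 192.672 − y.

[1] `<polygon>` regular polygon, #ff8800→engrave S201 F3507: (91.095,164.969) → (118.824,142.804) → (122.757,107.523) → (100.592,79.794) → (65.311,75.861) → (37.582,98.026) → (33.649,133.307) → (55.814,161.036) → (91.095,164.969) (closed)

[2] `<polygon>` regular polygon, #ff8800→engrave S201 F3507: (62.390,166.924) → (36.600,161.580) → (44.867,186.587) → (62.390,166.924) (closed)

[3] `<path>` regular polygon, #ff8800→engrave S201 F3507: (45.372,173.680) → (66.944,174.382) → (78.339,156.051) → (68.160,137.018) → (46.588,136.316) → (35.193,154.647) → (45.372,173.680) (closed)

[4] `<path>` open polyline, #ff8800→engrave S201 F3507: (78.895,134.656) → (114.553,183.848) → (11.286,164.794)

[5] `<circle>` circle, #ff8800→engrave S201 F3507: (56.983,150.721) → (51.671,163.545) → (38.847,168.857) → (26.023,163.545) → (20.711,150.721) → (26.023,137.897) → (38.847,132.585) → (51.671,137.897) → (56.983,150.721) (closed)

; Generated by LaserGRBL
G21
G90
G0 X91.095 Y164.969
M3 S201
G1 X118.824 Y142.804 F3507
G1 X122.757 Y107.523 F3507
G1 X100.592 Y79.794 F3507
G1 X65.311 Y75.861 F3507
G1 X37.582 Y98.026 F3507
G1 X33.649 Y133.307 F3507
G1 X55.814 Y161.036 F3507
G1 X91.095 Y164.969 F3507
G0 X62.390 Y166.924
M3 S201
G1 X36.600 Y161.580 F3507
G1 X44.867 Y186.587 F3507
G1 X62.390 Y166.924 F3507
G0 X45.372 Y173.680
M3 S201
G1 X66.944 Y174.382 F3507
G1 X78.339 Y156.051 F3507
G1 X68.160 Y137.018 F3507
G1 X46.588 Y136.316 F3507
G1 X35.193 Y154.647 F3507
G1 X45.372 Y173.680 F3507
G0 X78.895 Y134.656
M3 S201
G1 X114.553 Y183.848 F3507
G1 X11.286 Y164.794 F3507
G0 X56.983 Y150.721
M3 S201
G1 X51.671 Y163.545 F3507
G1 X38.847 Y168.857 F3507
G1 X26.023 Y163.545 F3507
G1 X20.711 Y150.721 F3507
G1 X26.023 Y137.897 F3507
G1 X38.847 Y132.585 F3507
G1 X51.671 Y137.897 F3507
G1 X56.983 Y150.721 F3507
M5
G0 X0.000 Y0.000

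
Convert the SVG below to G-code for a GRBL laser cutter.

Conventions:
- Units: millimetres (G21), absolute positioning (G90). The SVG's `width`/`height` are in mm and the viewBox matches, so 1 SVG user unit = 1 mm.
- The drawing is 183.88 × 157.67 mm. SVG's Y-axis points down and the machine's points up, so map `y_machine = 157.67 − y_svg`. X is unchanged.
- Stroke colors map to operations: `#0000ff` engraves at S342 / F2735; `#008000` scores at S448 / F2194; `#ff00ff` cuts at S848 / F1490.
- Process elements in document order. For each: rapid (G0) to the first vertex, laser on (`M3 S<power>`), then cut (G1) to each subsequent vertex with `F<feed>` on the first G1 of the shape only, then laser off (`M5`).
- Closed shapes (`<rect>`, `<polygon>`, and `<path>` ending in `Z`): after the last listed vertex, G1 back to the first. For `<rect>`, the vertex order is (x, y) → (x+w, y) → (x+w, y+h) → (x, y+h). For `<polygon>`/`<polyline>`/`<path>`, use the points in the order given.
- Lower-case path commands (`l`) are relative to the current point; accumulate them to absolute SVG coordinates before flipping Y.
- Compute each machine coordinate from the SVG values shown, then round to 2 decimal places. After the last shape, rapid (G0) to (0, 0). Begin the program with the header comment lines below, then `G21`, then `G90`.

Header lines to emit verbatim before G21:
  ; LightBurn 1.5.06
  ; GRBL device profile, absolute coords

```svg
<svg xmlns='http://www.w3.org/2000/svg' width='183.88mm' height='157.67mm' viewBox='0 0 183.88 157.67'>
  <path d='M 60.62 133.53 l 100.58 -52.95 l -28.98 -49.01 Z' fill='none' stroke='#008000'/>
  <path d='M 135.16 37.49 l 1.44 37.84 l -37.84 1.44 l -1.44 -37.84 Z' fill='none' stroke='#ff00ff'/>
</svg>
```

1 u = 1 mm; y_m = 157.67 − y.

[1] `<path>` closed polygon, #008000→score S448 F2194: (60.62,24.14) → (161.20,77.09) → (132.22,126.10) → (60.62,24.14) (closed)

[2] `<path>` regular polygon, #ff00ff→cut S848 F1490: (135.16,120.18) → (136.60,82.34) → (98.76,80.90) → (97.32,118.74) → (135.16,120.18) (closed)

; LightBurn 1.5.06
; GRBL device profile, absolute coords
G21
G90
G0 X60.62 Y24.14
M3 S448
G1 X161.20 Y77.09 F2194
G1 X132.22 Y126.10
G1 X60.62 Y24.14
M5
G0 X135.16 Y120.18
M3 S848
G1 X136.60 Y82.34 F1490
G1 X98.76 Y80.90
G1 X97.32 Y118.74
G1 X135.16 Y120.18
M5
G0 X0.00 Y0.00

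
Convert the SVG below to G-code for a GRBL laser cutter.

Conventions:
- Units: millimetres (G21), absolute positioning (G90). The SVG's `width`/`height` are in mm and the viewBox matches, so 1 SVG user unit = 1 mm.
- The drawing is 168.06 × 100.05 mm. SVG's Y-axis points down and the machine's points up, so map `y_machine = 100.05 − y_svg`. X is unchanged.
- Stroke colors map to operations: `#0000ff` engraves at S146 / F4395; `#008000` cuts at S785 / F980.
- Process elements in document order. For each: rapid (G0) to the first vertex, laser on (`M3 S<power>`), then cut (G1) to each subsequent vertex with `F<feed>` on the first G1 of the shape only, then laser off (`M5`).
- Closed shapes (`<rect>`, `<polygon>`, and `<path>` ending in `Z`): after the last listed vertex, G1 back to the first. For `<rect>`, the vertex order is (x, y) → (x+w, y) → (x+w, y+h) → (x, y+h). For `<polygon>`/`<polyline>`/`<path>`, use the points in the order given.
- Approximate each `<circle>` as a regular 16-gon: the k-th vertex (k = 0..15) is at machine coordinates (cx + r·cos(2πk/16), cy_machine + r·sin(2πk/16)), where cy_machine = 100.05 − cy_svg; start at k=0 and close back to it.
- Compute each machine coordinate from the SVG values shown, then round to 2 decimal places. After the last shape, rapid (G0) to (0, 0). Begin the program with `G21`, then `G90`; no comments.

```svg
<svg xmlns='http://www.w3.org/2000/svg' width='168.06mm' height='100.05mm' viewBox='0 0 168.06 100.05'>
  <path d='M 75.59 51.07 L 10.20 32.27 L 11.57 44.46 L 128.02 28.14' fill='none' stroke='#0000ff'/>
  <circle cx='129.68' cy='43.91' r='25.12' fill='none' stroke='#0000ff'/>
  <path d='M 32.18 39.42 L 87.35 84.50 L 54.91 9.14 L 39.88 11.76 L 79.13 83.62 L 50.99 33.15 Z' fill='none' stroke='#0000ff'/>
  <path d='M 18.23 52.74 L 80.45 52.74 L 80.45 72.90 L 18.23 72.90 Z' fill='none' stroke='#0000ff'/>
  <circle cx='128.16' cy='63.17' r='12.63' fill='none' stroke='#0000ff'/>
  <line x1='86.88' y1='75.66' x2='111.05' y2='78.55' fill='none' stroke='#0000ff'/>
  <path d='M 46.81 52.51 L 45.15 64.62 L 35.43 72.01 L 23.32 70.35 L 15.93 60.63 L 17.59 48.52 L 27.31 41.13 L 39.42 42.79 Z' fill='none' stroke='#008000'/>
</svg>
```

viewBox `0 0 168.06 100.05` with mm width/height → 1 unit = 1 mm. Flip: y_m = 100.05 − y_svg.

**Shape 1** — `<path>` open polyline, stroke `#0000ff` → engrave (S146, F4395). Machine vertices: (75.59,48.98) → (10.20,67.78) → (11.57,55.59) → (128.02,71.91). Open path.

**Shape 2** — `<circle>` circle, stroke `#0000ff` → engrave (S146, F4395). Machine vertices: (154.80,56.14) → (152.89,65.75) → (147.44,73.90) → (139.29,79.35) → (129.68,81.26) → (120.07,79.35) → (111.92,73.90) → (106.47,65.75) → (104.56,56.14) → (106.47,46.53) → (111.92,38.38) → (120.07,32.93) → (129.68,31.02) → (139.29,32.93) → (147.44,38.38) → (152.89,46.53) → (154.80,56.14). Closed: final G1 returns to the first vertex.

**Shape 3** — `<path>` closed polygon, stroke `#0000ff` → engrave (S146, F4395). Machine vertices: (32.18,60.63) → (87.35,15.55) → (54.91,90.91) → (39.88,88.29) → (79.13,16.43) → (50.99,66.90) → (32.18,60.63). Closed: final G1 returns to the first vertex.

**Shape 4** — `<path>` rectangle, stroke `#0000ff` → engrave (S146, F4395). Machine vertices: (18.23,47.31) → (80.45,47.31) → (80.45,27.15) → (18.23,27.15) → (18.23,47.31). Closed: final G1 returns to the first vertex.

**Shape 5** — `<circle>` circle, stroke `#0000ff` → engrave (S146, F4395). Machine vertices: (140.79,36.88) → (139.83,41.71) → (137.09,45.81) → (132.99,48.55) → (128.16,49.51) → (123.33,48.55) → (119.23,45.81) → (116.49,41.71) → (115.53,36.88) → (116.49,32.05) → (119.23,27.95) → (123.33,25.21) → (128.16,24.25) → (132.99,25.21) → (137.09,27.95) → (139.83,32.05) → (140.79,36.88). Closed: final G1 returns to the first vertex.

**Shape 6** — `<line>` line segment, stroke `#0000ff` → engrave (S146, F4395). Machine vertices: (86.88,24.39) → (111.05,21.50). Open path.

**Shape 7** — `<path>` regular polygon, stroke `#008000` → cut (S785, F980). Machine vertices: (46.81,47.54) → (45.15,35.43) → (35.43,28.04) → (23.32,29.70) → (15.93,39.42) → (17.59,51.53) → (27.31,58.92) → (39.42,57.26) → (46.81,47.54). Closed: final G1 returns to the first vertex.

G21
G90
G0 X75.59 Y48.98
M3 S146
G1 X10.20 Y67.78 F4395
G1 X11.57 Y55.59
G1 X128.02 Y71.91
M5
G0 X154.80 Y56.14
M3 S146
G1 X152.89 Y65.75 F4395
G1 X147.44 Y73.90
G1 X139.29 Y79.35
G1 X129.68 Y81.26
G1 X120.07 Y79.35
G1 X111.92 Y73.90
G1 X106.47 Y65.75
G1 X104.56 Y56.14
G1 X106.47 Y46.53
G1 X111.92 Y38.38
G1 X120.07 Y32.93
G1 X129.68 Y31.02
G1 X139.29 Y32.93
G1 X147.44 Y38.38
G1 X152.89 Y46.53
G1 X154.80 Y56.14
M5
G0 X32.18 Y60.63
M3 S146
G1 X87.35 Y15.55 F4395
G1 X54.91 Y90.91
G1 X39.88 Y88.29
G1 X79.13 Y16.43
G1 X50.99 Y66.90
G1 X32.18 Y60.63
M5
G0 X18.23 Y47.31
M3 S146
G1 X80.45 Y47.31 F4395
G1 X80.45 Y27.15
G1 X18.23 Y27.15
G1 X18.23 Y47.31
M5
G0 X140.79 Y36.88
M3 S146
G1 X139.83 Y41.71 F4395
G1 X137.09 Y45.81
G1 X132.99 Y48.55
G1 X128.16 Y49.51
G1 X123.33 Y48.55
G1 X119.23 Y45.81
G1 X116.49 Y41.71
G1 X115.53 Y36.88
G1 X116.49 Y32.05
G1 X119.23 Y27.95
G1 X123.33 Y25.21
G1 X128.16 Y24.25
G1 X132.99 Y25.21
G1 X137.09 Y27.95
G1 X139.83 Y32.05
G1 X140.79 Y36.88
M5
G0 X86.88 Y24.39
M3 S146
G1 X111.05 Y21.50 F4395
M5
G0 X46.81 Y47.54
M3 S785
G1 X45.15 Y35.43 F980
G1 X35.43 Y28.04
G1 X23.32 Y29.70
G1 X15.93 Y39.42
G1 X17.59 Y51.53
G1 X27.31 Y58.92
G1 X39.42 Y57.26
G1 X46.81 Y47.54
M5
G0 X0.00 Y0.00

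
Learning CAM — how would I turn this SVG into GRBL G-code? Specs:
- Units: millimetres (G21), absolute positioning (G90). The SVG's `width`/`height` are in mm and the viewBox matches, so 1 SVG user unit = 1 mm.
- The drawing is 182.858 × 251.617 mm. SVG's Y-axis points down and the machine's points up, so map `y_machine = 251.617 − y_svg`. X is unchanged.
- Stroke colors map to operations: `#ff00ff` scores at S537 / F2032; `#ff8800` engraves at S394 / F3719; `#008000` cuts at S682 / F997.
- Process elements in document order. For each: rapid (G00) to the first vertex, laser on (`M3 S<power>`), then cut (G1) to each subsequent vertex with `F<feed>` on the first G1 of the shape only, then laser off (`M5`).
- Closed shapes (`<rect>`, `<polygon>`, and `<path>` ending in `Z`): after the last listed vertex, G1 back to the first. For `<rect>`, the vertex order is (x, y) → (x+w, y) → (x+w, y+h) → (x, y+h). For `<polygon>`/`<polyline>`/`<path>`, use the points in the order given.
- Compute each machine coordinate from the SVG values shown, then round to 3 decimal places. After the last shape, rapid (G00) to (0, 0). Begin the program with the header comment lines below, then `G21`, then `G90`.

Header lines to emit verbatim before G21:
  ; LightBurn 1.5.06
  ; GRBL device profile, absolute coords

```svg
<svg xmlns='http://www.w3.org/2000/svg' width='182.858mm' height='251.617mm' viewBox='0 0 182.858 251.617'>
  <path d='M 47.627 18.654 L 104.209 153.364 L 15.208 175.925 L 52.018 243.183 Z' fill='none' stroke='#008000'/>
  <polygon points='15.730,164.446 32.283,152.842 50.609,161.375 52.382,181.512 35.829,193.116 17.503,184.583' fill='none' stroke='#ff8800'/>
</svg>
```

; LightBurn 1.5.06
; GRBL device profile, absolute coords
G21
G90
G00 X47.627 Y232.963
M3 S682
G1 X104.209 Y98.253 F997
G1 X15.208 Y75.692
G1 X52.018 Y8.434
G1 X47.627 Y232.963
M5
G00 X15.730 Y87.171
M3 S394
G1 X32.283 Y98.775 F3719
G1 X50.609 Y90.242
G1 X52.382 Y70.105
G1 X35.829 Y58.501
G1 X17.503 Y67.034
G1 X15.730 Y87.171
M5
G00 X0.000 Y0.000

Since the viewBox matches the mm dimensions, user units are millimetres directly. The only transform is the Y-flip y_m = 251.617 − y_svg.

Shape 1 is a closed polygon drawn with `<path>`. Its stroke #008000 means cut at S682, F997. After flipping Y the toolpath is (47.627,232.963) → (104.209,98.253) → (15.208,75.692) → (52.018,8.434) → (47.627,232.963), returning to the start.

Shape 2 is a regular polygon drawn with `<polygon>`. Its stroke #ff8800 means engrave at S394, F3719. After flipping Y the toolpath is (15.730,87.171) → (32.283,98.775) → (50.609,90.242) → (52.382,70.105) → (35.829,58.501) → (17.503,67.034) → (15.730,87.171), returning to the start.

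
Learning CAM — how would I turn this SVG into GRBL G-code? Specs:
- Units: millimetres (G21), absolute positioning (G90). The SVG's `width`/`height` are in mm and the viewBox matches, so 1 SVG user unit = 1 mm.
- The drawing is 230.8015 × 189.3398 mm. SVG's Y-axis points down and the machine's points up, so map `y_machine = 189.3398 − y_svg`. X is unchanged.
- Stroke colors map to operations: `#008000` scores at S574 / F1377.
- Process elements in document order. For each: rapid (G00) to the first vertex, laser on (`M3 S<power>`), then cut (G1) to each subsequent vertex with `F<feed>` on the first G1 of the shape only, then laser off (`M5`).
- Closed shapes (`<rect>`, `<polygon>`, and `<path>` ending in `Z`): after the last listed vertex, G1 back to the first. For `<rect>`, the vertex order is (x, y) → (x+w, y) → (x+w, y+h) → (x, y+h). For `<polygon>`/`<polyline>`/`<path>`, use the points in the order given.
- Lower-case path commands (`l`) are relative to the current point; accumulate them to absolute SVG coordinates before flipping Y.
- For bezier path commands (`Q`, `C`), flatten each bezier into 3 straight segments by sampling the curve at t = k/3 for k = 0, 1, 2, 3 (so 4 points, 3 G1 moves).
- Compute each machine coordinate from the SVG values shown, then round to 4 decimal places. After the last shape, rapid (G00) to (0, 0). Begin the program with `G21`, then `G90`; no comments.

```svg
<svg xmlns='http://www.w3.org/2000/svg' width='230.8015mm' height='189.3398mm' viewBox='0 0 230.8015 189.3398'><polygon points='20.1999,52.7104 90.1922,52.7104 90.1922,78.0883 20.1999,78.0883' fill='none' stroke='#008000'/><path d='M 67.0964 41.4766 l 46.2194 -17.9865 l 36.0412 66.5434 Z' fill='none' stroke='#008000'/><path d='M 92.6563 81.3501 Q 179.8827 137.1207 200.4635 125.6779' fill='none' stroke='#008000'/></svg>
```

viewBox `0 0 230.8015 189.3398` with mm width/height → 1 unit = 1 mm. Flip: y_m = 189.3398 − y_svg.

**Shape 1** — `<polygon>` rectangle, stroke `#008000` → score (S574, F1377). Machine vertices: (20.1999,136.6294) → (90.1922,136.6294) → (90.1922,111.2515) → (20.1999,111.2515) → (20.1999,136.6294). Closed: final G1 returns to the first vertex.

**Shape 2** — `<path>` closed polygon, stroke `#008000` → score (S574, F1377). Machine vertices: (67.0964,147.8632) → (113.3158,165.8497) → (149.3570,99.3063) → (67.0964,147.8632). Closed: final G1 returns to the first vertex.

**Shape 3** — `<path>` quadratic bezier, stroke `#008000` → score (S574, F1377). Control points (SVG): P0=(92.6563,81.3501), P1=(179.8827,137.1207), P2=(200.4635,125.6779); sampled at t=k/3. Machine vertices: (92.6563,107.9897) → (143.4022,78.2775) → (179.3379,63.5015) → (200.4635,63.6619). Open path.

G21
G90
G00 X20.1999 Y136.6294
M3 S574
G1 X90.1922 Y136.6294 F1377
G1 X90.1922 Y111.2515
G1 X20.1999 Y111.2515
G1 X20.1999 Y136.6294
M5
G00 X67.0964 Y147.8632
M3 S574
G1 X113.3158 Y165.8497 F1377
G1 X149.3570 Y99.3063
G1 X67.0964 Y147.8632
M5
G00 X92.6563 Y107.9897
M3 S574
G1 X143.4022 Y78.2775 F1377
G1 X179.3379 Y63.5015
G1 X200.4635 Y63.6619
M5
G00 X0.0000 Y0.0000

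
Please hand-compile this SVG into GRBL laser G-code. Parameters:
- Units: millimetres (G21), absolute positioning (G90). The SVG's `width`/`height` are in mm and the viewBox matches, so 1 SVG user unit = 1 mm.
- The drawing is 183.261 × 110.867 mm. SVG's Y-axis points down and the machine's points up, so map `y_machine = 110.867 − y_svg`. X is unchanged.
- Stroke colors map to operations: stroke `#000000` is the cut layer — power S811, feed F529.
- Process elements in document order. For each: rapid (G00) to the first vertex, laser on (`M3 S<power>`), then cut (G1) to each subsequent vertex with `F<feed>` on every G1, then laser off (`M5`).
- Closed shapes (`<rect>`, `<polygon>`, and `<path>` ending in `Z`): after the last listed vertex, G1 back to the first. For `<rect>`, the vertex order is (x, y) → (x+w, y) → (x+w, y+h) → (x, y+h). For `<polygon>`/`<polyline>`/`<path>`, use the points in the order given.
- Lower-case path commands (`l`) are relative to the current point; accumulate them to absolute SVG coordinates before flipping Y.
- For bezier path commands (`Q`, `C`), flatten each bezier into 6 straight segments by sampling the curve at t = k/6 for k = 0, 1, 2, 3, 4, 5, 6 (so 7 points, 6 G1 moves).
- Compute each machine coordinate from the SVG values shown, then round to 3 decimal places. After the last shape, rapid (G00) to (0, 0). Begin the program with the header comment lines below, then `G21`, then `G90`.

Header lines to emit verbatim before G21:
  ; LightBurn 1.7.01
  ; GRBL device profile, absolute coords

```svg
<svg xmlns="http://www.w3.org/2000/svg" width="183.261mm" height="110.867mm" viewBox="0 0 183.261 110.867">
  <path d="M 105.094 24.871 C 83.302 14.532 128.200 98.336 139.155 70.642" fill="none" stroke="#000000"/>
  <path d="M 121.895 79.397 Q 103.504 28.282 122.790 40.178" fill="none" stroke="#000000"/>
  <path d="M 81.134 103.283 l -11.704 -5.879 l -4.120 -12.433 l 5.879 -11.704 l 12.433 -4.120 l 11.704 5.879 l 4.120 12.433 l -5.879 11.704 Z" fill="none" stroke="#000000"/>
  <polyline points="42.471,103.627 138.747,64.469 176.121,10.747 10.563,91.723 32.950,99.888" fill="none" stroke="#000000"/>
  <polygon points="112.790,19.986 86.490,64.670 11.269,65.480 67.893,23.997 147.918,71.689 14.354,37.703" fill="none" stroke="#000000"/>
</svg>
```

viewBox `0 0 183.261 110.867` with mm width/height → 1 unit = 1 mm. Flip: y_m = 110.867 − y_svg.

**Shape 1** — `<path>` cubic bezier, stroke `#000000` → cut (S811, F529). Control points (SVG): P0=(105.094,24.871), P1=(83.302,14.532), P2=(128.200,98.336), P3=(139.155,70.642); sampled at t=k/6. Machine vertices: (105.094,85.996) → (99.290,84.272) → (101.805,72.570) → (109.844,56.602) → (120.613,42.081) → (131.315,34.717) → (139.155,40.225). Open path.

**Shape 2** — `<path>` quadratic bezier, stroke `#000000` → cut (S811, F529). Control points (SVG): P0=(121.895,79.397), P1=(103.504,28.282), P2=(122.790,40.178); sampled at t=k/6. Machine vertices: (121.895,31.470) → (116.811,46.758) → (113.821,58.545) → (112.923,66.832) → (114.119,71.618) → (117.408,72.904) → (122.790,70.689). Open path.

**Shape 3** — `<path>` regular polygon, stroke `#000000` → cut (S811, F529). Machine vertices: (81.134,7.584) → (69.430,13.463) → (65.310,25.896) → (71.189,37.600) → (83.622,41.720) → (95.326,35.841) → (99.446,23.408) → (93.567,11.704) → (81.134,7.584). Closed: final G1 returns to the first vertex.

**Shape 4** — `<polyline>` open polyline, stroke `#000000` → cut (S811, F529). Machine vertices: (42.471,7.240) → (138.747,46.398) → (176.121,100.120) → (10.563,19.144) → (32.950,10.979). Open path.

**Shape 5** — `<polygon>` closed polygon, stroke `#000000` → cut (S811, F529). Machine vertices: (112.790,90.881) → (86.490,46.197) → (11.269,45.387) → (67.893,86.870) → (147.918,39.178) → (14.354,73.164) → (112.790,90.881). Closed: final G1 returns to the first vertex.

; LightBurn 1.7.01
; GRBL device profile, absolute coords
G21
G90
G00 X105.094 Y85.996
M3 S811
G1 X99.290 Y84.272 F529
G1 X101.805 Y72.570 F529
G1 X109.844 Y56.602 F529
G1 X120.613 Y42.081 F529
G1 X131.315 Y34.717 F529
G1 X139.155 Y40.225 F529
M5
G00 X121.895 Y31.470
M3 S811
G1 X116.811 Y46.758 F529
G1 X113.821 Y58.545 F529
G1 X112.923 Y66.832 F529
G1 X114.119 Y71.618 F529
G1 X117.408 Y72.904 F529
G1 X122.790 Y70.689 F529
M5
G00 X81.134 Y7.584
M3 S811
G1 X69.430 Y13.463 F529
G1 X65.310 Y25.896 F529
G1 X71.189 Y37.600 F529
G1 X83.622 Y41.720 F529
G1 X95.326 Y35.841 F529
G1 X99.446 Y23.408 F529
G1 X93.567 Y11.704 F529
G1 X81.134 Y7.584 F529
M5
G00 X42.471 Y7.240
M3 S811
G1 X138.747 Y46.398 F529
G1 X176.121 Y100.120 F529
G1 X10.563 Y19.144 F529
G1 X32.950 Y10.979 F529
M5
G00 X112.790 Y90.881
M3 S811
G1 X86.490 Y46.197 F529
G1 X11.269 Y45.387 F529
G1 X67.893 Y86.870 F529
G1 X147.918 Y39.178 F529
G1 X14.354 Y73.164 F529
G1 X112.790 Y90.881 F529
M5
G00 X0.000 Y0.000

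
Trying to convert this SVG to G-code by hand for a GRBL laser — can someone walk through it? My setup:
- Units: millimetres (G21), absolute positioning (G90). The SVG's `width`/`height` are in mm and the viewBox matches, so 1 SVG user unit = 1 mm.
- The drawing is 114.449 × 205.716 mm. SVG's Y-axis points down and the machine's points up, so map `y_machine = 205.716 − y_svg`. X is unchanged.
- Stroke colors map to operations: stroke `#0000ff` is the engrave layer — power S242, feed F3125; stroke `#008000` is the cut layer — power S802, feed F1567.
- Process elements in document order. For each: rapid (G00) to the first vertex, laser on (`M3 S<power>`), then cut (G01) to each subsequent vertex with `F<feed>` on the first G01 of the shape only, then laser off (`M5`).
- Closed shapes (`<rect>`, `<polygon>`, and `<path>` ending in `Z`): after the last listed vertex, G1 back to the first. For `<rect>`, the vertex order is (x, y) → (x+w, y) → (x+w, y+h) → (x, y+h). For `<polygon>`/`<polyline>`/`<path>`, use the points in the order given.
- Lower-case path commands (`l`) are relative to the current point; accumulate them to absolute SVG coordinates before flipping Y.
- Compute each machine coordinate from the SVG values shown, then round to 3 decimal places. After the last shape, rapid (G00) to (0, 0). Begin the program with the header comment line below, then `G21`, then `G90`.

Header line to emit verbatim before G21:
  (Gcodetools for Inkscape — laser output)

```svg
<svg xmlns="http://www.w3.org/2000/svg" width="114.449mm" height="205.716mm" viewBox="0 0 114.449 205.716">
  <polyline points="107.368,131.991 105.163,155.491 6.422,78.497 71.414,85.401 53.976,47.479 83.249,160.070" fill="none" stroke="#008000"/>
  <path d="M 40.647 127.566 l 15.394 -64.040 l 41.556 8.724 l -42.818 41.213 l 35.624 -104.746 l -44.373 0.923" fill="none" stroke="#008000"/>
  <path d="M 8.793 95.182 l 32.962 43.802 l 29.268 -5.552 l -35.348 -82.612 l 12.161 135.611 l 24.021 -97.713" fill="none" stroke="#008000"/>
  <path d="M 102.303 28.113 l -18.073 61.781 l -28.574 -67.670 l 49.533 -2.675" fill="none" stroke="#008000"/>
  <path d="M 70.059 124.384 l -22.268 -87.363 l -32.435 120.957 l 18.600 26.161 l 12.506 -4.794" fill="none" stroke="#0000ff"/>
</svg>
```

viewBox `0 0 114.449 205.716` with mm width/height → 1 unit = 1 mm. Flip: y_m = 205.716 − y_svg.

**Shape 1** — `<polyline>` open polyline, stroke `#008000` → cut (S802, F1567). Machine vertices: (107.368,73.725) → (105.163,50.225) → (6.422,127.219) → (71.414,120.315) → (53.976,158.237) → (83.249,45.646). Open path.

**Shape 2** — `<path>` open polyline, stroke `#008000` → cut (S802, F1567). Machine vertices: (40.647,78.150) → (56.041,142.190) → (97.597,133.466) → (54.779,92.253) → (90.403,196.999) → (46.030,196.076). Open path.

**Shape 3** — `<path>` open polyline, stroke `#008000` → cut (S802, F1567). Machine vertices: (8.793,110.534) → (41.755,66.732) → (71.023,72.284) → (35.675,154.896) → (47.836,19.285) → (71.857,116.998). Open path.

**Shape 4** — `<path>` open polyline, stroke `#008000` → cut (S802, F1567). Machine vertices: (102.303,177.603) → (84.230,115.822) → (55.656,183.492) → (105.189,186.167). Open path.

**Shape 5** — `<path>` open polyline, stroke `#0000ff` → engrave (S242, F3125). Machine vertices: (70.059,81.332) → (47.791,168.695) → (15.356,47.738) → (33.956,21.577) → (46.462,26.371). Open path.

(Gcodetools for Inkscape — laser output)
G21
G90
G00 X107.368 Y73.725
M3 S802
G01 X105.163 Y50.225 F1567
G01 X6.422 Y127.219
G01 X71.414 Y120.315
G01 X53.976 Y158.237
G01 X83.249 Y45.646
M5
G00 X40.647 Y78.150
M3 S802
G01 X56.041 Y142.190 F1567
G01 X97.597 Y133.466
G01 X54.779 Y92.253
G01 X90.403 Y196.999
G01 X46.030 Y196.076
M5
G00 X8.793 Y110.534
M3 S802
G01 X41.755 Y66.732 F1567
G01 X71.023 Y72.284
G01 X35.675 Y154.896
G01 X47.836 Y19.285
G01 X71.857 Y116.998
M5
G00 X102.303 Y177.603
M3 S802
G01 X84.230 Y115.822 F1567
G01 X55.656 Y183.492
G01 X105.189 Y186.167
M5
G00 X70.059 Y81.332
M3 S242
G01 X47.791 Y168.695 F3125
G01 X15.356 Y47.738
G01 X33.956 Y21.577
G01 X46.462 Y26.371
M5
G00 X0.000 Y0.000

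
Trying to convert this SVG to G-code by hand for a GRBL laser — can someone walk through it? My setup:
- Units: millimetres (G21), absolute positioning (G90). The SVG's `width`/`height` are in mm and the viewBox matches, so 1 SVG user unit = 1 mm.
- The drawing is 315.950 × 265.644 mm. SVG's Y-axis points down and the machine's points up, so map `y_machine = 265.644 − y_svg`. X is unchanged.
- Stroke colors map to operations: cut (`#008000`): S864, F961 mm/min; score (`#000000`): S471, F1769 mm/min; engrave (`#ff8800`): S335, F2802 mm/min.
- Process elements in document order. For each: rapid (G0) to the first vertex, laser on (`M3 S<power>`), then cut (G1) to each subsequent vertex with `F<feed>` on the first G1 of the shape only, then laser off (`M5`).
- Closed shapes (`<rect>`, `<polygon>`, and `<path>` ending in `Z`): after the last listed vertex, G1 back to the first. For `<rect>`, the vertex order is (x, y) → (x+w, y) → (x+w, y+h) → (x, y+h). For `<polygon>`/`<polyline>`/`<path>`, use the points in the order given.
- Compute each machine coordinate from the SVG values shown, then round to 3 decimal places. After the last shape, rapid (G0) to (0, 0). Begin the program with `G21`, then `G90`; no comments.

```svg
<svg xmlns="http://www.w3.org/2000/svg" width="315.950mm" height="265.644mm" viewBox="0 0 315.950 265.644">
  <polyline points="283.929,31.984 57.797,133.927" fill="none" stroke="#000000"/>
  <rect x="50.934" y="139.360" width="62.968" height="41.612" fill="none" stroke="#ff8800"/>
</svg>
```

Since the viewBox matches the mm dimensions, user units are millimetres directly. The only transform is the Y-flip y_m = 265.644 − y_svg.

Shape 1 is a line segment drawn with `<polyline>`. Its stroke #000000 means score at S471, F1769. After flipping Y the toolpath is (283.929,233.660) → (57.797,131.717).

Shape 2 is a rectangle drawn with `<rect>`. Its stroke #ff8800 means engrave at S335, F2802. After flipping Y the toolpath is (50.934,126.284) → (113.902,126.284) → (113.902,84.672) → (50.934,84.672) → (50.934,126.284), returning to the start.

G21
G90
G0 X283.929 Y233.660
M3 S471
G1 X57.797 Y131.717 F1769
M5
G0 X50.934 Y126.284
M3 S335
G1 X113.902 Y126.284 F2802
G1 X113.902 Y84.672
G1 X50.934 Y84.672
G1 X50.934 Y126.284
M5
G0 X0.000 Y0.000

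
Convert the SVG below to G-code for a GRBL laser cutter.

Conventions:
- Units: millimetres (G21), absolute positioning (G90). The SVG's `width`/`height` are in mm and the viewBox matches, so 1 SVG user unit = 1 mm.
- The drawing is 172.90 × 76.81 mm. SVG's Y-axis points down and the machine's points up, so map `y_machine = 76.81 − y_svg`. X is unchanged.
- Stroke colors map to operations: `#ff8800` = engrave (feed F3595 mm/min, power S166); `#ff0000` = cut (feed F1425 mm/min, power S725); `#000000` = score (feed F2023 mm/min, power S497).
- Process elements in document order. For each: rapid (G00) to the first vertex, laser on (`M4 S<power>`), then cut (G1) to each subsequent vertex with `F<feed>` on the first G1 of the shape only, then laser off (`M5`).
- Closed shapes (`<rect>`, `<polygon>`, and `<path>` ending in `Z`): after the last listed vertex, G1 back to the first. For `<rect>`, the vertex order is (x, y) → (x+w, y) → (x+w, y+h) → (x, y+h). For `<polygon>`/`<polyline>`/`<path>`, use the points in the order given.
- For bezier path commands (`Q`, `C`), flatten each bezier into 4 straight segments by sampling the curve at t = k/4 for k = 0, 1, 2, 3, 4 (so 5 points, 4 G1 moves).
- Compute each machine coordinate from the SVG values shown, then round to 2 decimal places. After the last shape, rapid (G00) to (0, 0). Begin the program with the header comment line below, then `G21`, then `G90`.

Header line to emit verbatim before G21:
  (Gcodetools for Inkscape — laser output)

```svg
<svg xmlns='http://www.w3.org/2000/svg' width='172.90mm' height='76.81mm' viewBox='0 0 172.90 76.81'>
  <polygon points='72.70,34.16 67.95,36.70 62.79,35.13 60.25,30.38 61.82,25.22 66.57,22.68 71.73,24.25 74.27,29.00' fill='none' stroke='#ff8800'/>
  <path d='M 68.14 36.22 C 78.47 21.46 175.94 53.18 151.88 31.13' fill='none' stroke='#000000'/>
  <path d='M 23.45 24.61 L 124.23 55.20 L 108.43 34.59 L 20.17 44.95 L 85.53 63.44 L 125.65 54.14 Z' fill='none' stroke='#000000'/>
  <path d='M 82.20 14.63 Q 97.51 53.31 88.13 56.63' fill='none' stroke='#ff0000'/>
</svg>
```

(Gcodetools for Inkscape — laser output)
G21
G90
G00 X72.70 Y42.65
M4 S166
G1 X67.95 Y40.11 F3595
G1 X62.79 Y41.68
G1 X60.25 Y46.43
G1 X61.82 Y51.59
G1 X66.57 Y54.13
G1 X71.73 Y52.56
G1 X74.27 Y47.81
G1 X72.70 Y42.65
M5
G00 X68.14 Y40.59
M4 S497
G1 X88.97 Y44.51 F2023
G1 X122.91 Y40.40
G1 X150.40 Y37.66
G1 X151.88 Y45.68
M5
G00 X23.45 Y52.20
M4 S497
G1 X124.23 Y21.61 F2023
G1 X108.43 Y42.22
G1 X20.17 Y31.86
G1 X85.53 Y13.37
G1 X125.65 Y22.67
G1 X23.45 Y52.20
M5
G00 X82.20 Y62.18
M4 S725
G1 X88.31 Y45.05 F1425
G1 X91.34 Y32.34
G1 X91.28 Y24.05
G1 X88.13 Y20.18
M5
G00 X0.00 Y0.00

1 u = 1 mm; y_m = 76.81 − y.

[1] `<polygon>` regular polygon, #ff8800→engrave S166 F3595: (72.70,42.65) → (67.95,40.11) → (62.79,41.68) → (60.25,46.43) → (61.82,51.59) → (66.57,54.13) → (71.73,52.56) → (74.27,47.81) → (72.70,42.65) (closed)

[2] `<path>` cubic bezier, #000000→score S497 F2023: (68.14,40.59) → (88.97,44.51) → (122.91,40.40) → (150.40,37.66) → (151.88,45.68)

[3] `<path>` closed polygon, #000000→score S497 F2023: (23.45,52.20) → (124.23,21.61) → (108.43,42.22) → (20.17,31.86) → (85.53,13.37) → (125.65,22.67) → (23.45,52.20) (closed)

[4] `<path>` quadratic bezier, #ff0000→cut S725 F1425: (82.20,62.18) → (88.31,45.05) → (91.34,32.34) → (91.28,24.05) → (88.13,20.18)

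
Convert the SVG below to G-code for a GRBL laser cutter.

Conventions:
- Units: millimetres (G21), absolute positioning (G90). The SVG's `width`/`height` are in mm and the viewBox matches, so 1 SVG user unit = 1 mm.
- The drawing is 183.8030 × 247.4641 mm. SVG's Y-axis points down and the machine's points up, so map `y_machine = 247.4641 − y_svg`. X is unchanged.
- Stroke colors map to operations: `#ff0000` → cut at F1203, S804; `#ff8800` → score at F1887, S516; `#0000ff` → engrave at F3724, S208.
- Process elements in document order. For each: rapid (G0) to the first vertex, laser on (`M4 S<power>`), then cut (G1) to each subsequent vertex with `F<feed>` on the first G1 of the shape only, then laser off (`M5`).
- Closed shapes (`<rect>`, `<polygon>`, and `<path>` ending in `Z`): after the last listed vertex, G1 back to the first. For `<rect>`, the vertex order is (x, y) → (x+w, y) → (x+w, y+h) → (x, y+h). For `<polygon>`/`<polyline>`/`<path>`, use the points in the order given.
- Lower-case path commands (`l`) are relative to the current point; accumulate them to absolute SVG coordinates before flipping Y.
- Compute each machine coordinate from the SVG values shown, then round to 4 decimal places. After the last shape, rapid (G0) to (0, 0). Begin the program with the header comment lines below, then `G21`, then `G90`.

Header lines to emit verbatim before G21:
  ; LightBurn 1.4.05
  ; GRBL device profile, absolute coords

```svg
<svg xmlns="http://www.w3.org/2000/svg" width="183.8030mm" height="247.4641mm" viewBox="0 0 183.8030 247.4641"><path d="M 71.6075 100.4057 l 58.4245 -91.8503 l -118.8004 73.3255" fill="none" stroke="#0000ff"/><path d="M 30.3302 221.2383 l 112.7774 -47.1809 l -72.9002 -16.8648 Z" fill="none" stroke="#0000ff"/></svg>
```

; LightBurn 1.4.05
; GRBL device profile, absolute coords
G21
G90
G0 X71.6075 Y147.0584
M4 S208
G1 X130.0320 Y238.9087 F3724
G1 X11.2316 Y165.5832
M5
G0 X30.3302 Y26.2258
M4 S208
G1 X143.1076 Y73.4067 F3724
G1 X70.2074 Y90.2715
G1 X30.3302 Y26.2258
M5
G0 X0.0000 Y0.0000

viewBox `0 0 183.8030 247.4641` with mm width/height → 1 unit = 1 mm. Flip: y_m = 247.4641 − y_svg.

**Shape 1** — `<path>` open polyline, stroke `#0000ff` → engrave (S208, F3724). Machine vertices: (71.6075,147.0584) → (130.0320,238.9087) → (11.2316,165.5832). Open path.

**Shape 2** — `<path>` closed polygon, stroke `#0000ff` → engrave (S208, F3724). Machine vertices: (30.3302,26.2258) → (143.1076,73.4067) → (70.2074,90.2715) → (30.3302,26.2258). Closed: final G1 returns to the first vertex.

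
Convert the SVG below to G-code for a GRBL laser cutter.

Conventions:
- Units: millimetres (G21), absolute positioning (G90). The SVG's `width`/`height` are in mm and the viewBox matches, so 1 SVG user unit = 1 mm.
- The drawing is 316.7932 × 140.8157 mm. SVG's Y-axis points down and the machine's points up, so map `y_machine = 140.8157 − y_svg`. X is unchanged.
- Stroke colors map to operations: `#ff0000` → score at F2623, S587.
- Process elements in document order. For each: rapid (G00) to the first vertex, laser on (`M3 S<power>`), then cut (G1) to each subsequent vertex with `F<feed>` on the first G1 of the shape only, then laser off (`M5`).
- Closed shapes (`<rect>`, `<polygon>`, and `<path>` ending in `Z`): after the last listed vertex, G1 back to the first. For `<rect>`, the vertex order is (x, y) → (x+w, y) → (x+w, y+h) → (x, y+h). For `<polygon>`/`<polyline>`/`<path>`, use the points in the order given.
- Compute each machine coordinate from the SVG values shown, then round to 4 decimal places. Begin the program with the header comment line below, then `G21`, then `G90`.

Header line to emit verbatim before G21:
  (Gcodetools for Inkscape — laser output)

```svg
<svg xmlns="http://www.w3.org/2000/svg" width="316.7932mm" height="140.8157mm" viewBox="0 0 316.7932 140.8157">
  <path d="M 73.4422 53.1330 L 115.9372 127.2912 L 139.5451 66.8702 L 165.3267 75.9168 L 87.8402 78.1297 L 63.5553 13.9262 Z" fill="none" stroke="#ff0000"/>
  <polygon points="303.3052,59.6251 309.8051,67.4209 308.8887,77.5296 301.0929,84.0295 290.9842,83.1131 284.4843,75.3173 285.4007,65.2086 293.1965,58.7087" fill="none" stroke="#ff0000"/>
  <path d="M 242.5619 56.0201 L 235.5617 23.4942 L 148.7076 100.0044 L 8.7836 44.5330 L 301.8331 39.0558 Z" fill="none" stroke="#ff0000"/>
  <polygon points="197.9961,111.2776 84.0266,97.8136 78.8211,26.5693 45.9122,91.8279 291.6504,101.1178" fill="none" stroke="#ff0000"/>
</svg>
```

viewBox `0 0 316.7932 140.8157` with mm width/height → 1 unit = 1 mm. Flip: y_m = 140.8157 − y_svg.

**Shape 1** — `<path>` closed polygon, stroke `#ff0000` → score (S587, F2623). Machine vertices: (73.4422,87.6827) → (115.9372,13.5245) → (139.5451,73.9455) → (165.3267,64.8989) → (87.8402,62.6860) → (63.5553,126.8895) → (73.4422,87.6827). Closed: final G1 returns to the first vertex.

**Shape 2** — `<polygon>` regular polygon, stroke `#ff0000` → score (S587, F2623). Machine vertices: (303.3052,81.1906) → (309.8051,73.3948) → (308.8887,63.2861) → (301.0929,56.7862) → (290.9842,57.7026) → (284.4843,65.4984) → (285.4007,75.6071) → (293.1965,82.1070) → (303.3052,81.1906). Closed: final G1 returns to the first vertex.

**Shape 3** — `<path>` closed polygon, stroke `#ff0000` → score (S587, F2623). Machine vertices: (242.5619,84.7956) → (235.5617,117.3215) → (148.7076,40.8113) → (8.7836,96.2827) → (301.8331,101.7599) → (242.5619,84.7956). Closed: final G1 returns to the first vertex.

**Shape 4** — `<polygon>` closed polygon, stroke `#ff0000` → score (S587, F2623). Machine vertices: (197.9961,29.5381) → (84.0266,43.0021) → (78.8211,114.2464) → (45.9122,48.9878) → (291.6504,39.6979) → (197.9961,29.5381). Closed: final G1 returns to the first vertex.

(Gcodetools for Inkscape — laser output)
G21
G90
G00 X73.4422 Y87.6827
M3 S587
G1 X115.9372 Y13.5245 F2623
G1 X139.5451 Y73.9455
G1 X165.3267 Y64.8989
G1 X87.8402 Y62.6860
G1 X63.5553 Y126.8895
G1 X73.4422 Y87.6827
M5
G00 X303.3052 Y81.1906
M3 S587
G1 X309.8051 Y73.3948 F2623
G1 X308.8887 Y63.2861
G1 X301.0929 Y56.7862
G1 X290.9842 Y57.7026
G1 X284.4843 Y65.4984
G1 X285.4007 Y75.6071
G1 X293.1965 Y82.1070
G1 X303.3052 Y81.1906
M5
G00 X242.5619 Y84.7956
M3 S587
G1 X235.5617 Y117.3215 F2623
G1 X148.7076 Y40.8113
G1 X8.7836 Y96.2827
G1 X301.8331 Y101.7599
G1 X242.5619 Y84.7956
M5
G00 X197.9961 Y29.5381
M3 S587
G1 X84.0266 Y43.0021 F2623
G1 X78.8211 Y114.2464
G1 X45.9122 Y48.9878
G1 X291.6504 Y39.6979
G1 X197.9961 Y29.5381
M5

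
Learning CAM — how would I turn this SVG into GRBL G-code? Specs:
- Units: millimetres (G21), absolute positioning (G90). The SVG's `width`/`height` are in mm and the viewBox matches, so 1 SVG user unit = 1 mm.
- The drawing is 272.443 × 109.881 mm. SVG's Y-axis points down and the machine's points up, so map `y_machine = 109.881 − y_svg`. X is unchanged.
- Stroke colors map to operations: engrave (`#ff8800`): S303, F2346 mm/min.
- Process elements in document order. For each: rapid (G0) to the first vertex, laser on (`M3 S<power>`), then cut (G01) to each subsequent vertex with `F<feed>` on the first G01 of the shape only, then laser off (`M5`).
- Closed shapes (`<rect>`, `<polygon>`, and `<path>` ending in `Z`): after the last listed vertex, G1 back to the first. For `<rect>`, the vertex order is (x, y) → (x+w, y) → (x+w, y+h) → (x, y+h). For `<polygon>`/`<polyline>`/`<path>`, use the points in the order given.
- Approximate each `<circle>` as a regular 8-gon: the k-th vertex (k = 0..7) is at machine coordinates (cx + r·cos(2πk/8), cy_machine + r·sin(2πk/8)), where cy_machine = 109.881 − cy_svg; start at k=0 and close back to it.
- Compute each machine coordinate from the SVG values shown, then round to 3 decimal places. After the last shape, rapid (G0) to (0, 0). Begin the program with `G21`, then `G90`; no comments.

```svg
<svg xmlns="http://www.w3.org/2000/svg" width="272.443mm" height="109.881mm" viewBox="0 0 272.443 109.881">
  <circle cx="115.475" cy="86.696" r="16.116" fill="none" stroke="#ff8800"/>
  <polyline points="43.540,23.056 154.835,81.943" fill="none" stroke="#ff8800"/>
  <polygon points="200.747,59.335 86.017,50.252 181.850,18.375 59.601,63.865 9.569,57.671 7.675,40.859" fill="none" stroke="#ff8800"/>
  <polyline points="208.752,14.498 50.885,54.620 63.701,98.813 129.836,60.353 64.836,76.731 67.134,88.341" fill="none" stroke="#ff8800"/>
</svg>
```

G21
G90
G0 X131.591 Y23.185
M3 S303
G01 X126.871 Y34.581 F2346
G01 X115.475 Y39.301
G01 X104.079 Y34.581
G01 X99.359 Y23.185
G01 X104.079 Y11.789
G01 X115.475 Y7.069
G01 X126.871 Y11.789
G01 X131.591 Y23.185
M5
G0 X43.540 Y86.825
M3 S303
G01 X154.835 Y27.938 F2346
M5
G0 X200.747 Y50.546
M3 S303
G01 X86.017 Y59.629 F2346
G01 X181.850 Y91.506
G01 X59.601 Y46.016
G01 X9.569 Y52.210
G01 X7.675 Y69.022
G01 X200.747 Y50.546
M5
G0 X208.752 Y95.383
M3 S303
G01 X50.885 Y55.261 F2346
G01 X63.701 Y11.068
G01 X129.836 Y49.528
G01 X64.836 Y33.150
G01 X67.134 Y21.540
M5
G0 X0.000 Y0.000

viewBox `0 0 272.443 109.881` with mm width/height → 1 unit = 1 mm. Flip: y_m = 109.881 − y_svg.

**Shape 1** — `<circle>` circle, stroke `#ff8800` → engrave (S303, F2346). Machine vertices: (131.591,23.185) → (126.871,34.581) → (115.475,39.301) → (104.079,34.581) → (99.359,23.185) → (104.079,11.789) → (115.475,7.069) → (126.871,11.789) → (131.591,23.185). Closed: final G1 returns to the first vertex.

**Shape 2** — `<polyline>` line segment, stroke `#ff8800` → engrave (S303, F2346). Machine vertices: (43.540,86.825) → (154.835,27.938). Open path.

**Shape 3** — `<polygon>` closed polygon, stroke `#ff8800` → engrave (S303, F2346). Machine vertices: (200.747,50.546) → (86.017,59.629) → (181.850,91.506) → (59.601,46.016) → (9.569,52.210) → (7.675,69.022) → (200.747,50.546). Closed: final G1 returns to the first vertex.

**Shape 4** — `<polyline>` open polyline, stroke `#ff8800` → engrave (S303, F2346). Machine vertices: (208.752,95.383) → (50.885,55.261) → (63.701,11.068) → (129.836,49.528) → (64.836,33.150) → (67.134,21.540). Open path.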